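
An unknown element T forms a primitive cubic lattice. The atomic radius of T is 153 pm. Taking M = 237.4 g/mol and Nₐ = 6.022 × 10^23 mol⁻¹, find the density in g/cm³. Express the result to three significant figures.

13.8 g/cm³

In a simple cubic lattice, atoms touch along the cell edge, so a = 2r, giving a = 306.0 pm = 3.060 × 10^-8 cm.
With Z = 1, ρ = Z·M/(N_A·a³) = 1 × 237.4 / (6.022 × 10²³ × 2.865 × 10^-23) = 13.76 g/cm³.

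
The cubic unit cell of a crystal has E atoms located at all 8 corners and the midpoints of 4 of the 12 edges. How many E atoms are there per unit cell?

Corner atoms are shared by 8 cells (1/8 each), edge atoms by 4 (1/4 each).
Net atoms = 8 × 1/8 + 4 × 1/4 = 1 + 1 = 2.

2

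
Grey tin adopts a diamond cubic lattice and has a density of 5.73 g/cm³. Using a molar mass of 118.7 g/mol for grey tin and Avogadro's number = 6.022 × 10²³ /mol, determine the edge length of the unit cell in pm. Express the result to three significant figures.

With Z = 8 atoms per diamond cubic cell, a³ = Z·M/(N_A·ρ) = 8 × 118.7 / (6.022 × 10²³ × 5.730 g/cm³) = 2.752 × 10^-22 cm³.
a = (2.752 × 10^-22)^(1/3) = 6.505 × 10^-8 cm = 650 pm.

650 pm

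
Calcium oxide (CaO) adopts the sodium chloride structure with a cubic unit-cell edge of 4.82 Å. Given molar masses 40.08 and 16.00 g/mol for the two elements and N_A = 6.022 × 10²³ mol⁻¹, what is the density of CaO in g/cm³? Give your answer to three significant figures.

3.33 g/cm³

The sodium chloride structure contains Z = 4 formula units per cell; M(CaO) = 40.08 + 16.00 = 56.08 g/mol.
a³ = (4.820 × 10^-8 cm)³ = 1.120 × 10^-22 cm³.
ρ = 4 × 56.08 / (6.022 × 10²³ × 1.120 × 10^-22) = 3.326 g/cm³.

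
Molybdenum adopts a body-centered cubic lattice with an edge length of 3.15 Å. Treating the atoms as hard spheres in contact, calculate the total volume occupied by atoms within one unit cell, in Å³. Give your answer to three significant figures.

In a BCC lattice atoms touch along the body diagonal, so √3·a = 4r, so r = 0.4330a = 1.364 Å.
V_atoms = Z × (4/3)πr³ = 2 × (4/3)π × (1.364)³ = 21.3 Å³.

21.3 Å³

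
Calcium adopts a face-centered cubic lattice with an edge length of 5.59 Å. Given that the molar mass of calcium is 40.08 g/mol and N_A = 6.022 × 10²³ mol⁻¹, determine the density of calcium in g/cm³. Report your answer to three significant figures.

1.52 g/cm³

An FCC unit cell contains Z = 4 atoms.
Cell volume: a³ = (5.59 Å)³ = (5.590 × 10^-8 cm)³ = 1.747 × 10^-22 cm³.
ρ = Z·M/(N_A·a³) = 4 × 40.08 / (6.022 × 10²³ × 1.747 × 10^-22) = 1.524 g/cm³.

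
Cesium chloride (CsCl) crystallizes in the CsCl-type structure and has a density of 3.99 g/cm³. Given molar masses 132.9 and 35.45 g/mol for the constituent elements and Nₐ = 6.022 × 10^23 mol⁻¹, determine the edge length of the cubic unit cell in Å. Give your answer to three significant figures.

4.12 Å

M(CsCl) = 168.35 g/mol; Z = 1 formula unit per cell.
a³ = Z·M/(N_A·ρ) = 1 × 168.35 / (6.022 × 10²³ × 3.99) = 7.006 × 10^-23 cm³, so a = 4.123 × 10^-8 cm = 4.12 Å.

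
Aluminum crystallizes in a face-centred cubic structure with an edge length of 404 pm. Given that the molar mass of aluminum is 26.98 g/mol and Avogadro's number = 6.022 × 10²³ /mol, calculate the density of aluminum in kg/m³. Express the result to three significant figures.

An FCC unit cell contains Z = 4 atoms.
Cell volume: a³ = (404 pm)³ = (4.040 × 10^-8 cm)³ = 6.594 × 10^-23 cm³.
ρ = Z·M/(N_A·a³) = 4 × 26.98 / (6.022 × 10²³ × 6.594 × 10^-23) = 2.718 g/cm³ = 2720 kg/m³.

2720 kg/m³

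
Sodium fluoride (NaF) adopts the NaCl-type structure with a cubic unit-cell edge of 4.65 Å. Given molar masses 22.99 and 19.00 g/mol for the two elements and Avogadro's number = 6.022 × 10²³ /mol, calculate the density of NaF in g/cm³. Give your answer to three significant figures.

2.77 g/cm³

The NaCl-type structure contains Z = 4 formula units per cell; M(NaF) = 22.99 + 19.00 = 41.99 g/mol.
a³ = (4.650 × 10^-8 cm)³ = 1.005 × 10^-22 cm³.
ρ = 4 × 41.99 / (6.022 × 10²³ × 1.005 × 10^-22) = 2.774 g/cm³.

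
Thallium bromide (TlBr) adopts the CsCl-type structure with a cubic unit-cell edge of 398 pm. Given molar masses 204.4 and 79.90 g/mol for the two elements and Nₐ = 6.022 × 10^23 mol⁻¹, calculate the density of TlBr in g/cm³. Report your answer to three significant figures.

The CsCl-type structure contains Z = 1 formula unit per cell; M(TlBr) = 204.4 + 79.90 = 284.3 g/mol.
a³ = (3.980 × 10^-8 cm)³ = 6.304 × 10^-23 cm³.
ρ = 1 × 284.3 / (6.022 × 10²³ × 6.304 × 10^-23) = 7.488 g/cm³.

7.49 g/cm³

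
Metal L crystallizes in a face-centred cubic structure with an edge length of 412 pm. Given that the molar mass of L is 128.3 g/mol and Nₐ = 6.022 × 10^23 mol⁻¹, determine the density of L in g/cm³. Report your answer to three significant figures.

An FCC unit cell contains Z = 4 atoms.
Cell volume: a³ = (412 pm)³ = (4.120 × 10^-8 cm)³ = 6.993 × 10^-23 cm³.
ρ = Z·M/(N_A·a³) = 4 × 128.3 / (6.022 × 10²³ × 6.993 × 10^-23) = 12.19 g/cm³.

12.2 g/cm³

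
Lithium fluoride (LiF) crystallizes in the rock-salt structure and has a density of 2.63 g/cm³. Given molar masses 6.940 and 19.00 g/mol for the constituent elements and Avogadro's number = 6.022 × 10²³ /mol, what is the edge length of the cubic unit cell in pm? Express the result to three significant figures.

M(LiF) = 25.94 g/mol; Z = 4 formula units per cell.
a³ = Z·M/(N_A·ρ) = 4 × 25.94 / (6.022 × 10²³ × 2.63) = 6.551 × 10^-23 cm³, so a = 4.031 × 10^-8 cm = 403 pm.

403 pm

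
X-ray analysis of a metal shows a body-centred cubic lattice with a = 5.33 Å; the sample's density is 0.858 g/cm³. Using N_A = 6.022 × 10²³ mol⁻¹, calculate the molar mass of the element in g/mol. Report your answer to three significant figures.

A BCC cell has Z = 2 atoms; a = 5.330 × 10^-8 cm.
M = ρ·N_A·a³/Z = 0.858 × 6.022 × 10²³ × 1.514 × 10^-22 / 2 = 39.1 g/mol.

39.1 g/mol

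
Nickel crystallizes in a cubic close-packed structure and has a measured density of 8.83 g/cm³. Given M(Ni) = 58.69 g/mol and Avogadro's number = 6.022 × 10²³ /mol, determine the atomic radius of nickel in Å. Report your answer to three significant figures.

For an FCC cell (Z = 4), a³ = Z·M/(N_A·ρ) = 4 × 58.69 / (6.022 × 10²³ × 8.830) = 4.415 × 10^-23 cm³, so a = 3.534 × 10^-8 cm = 3.534 Å.
Atoms touch along the face diagonal, so √2·a = 4r, so r = 0.3536 × a = 1.25 Å.

1.25 Å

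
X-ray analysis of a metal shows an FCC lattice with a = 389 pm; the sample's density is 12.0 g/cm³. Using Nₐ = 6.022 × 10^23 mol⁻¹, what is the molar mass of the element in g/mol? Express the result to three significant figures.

An FCC cell has Z = 4 atoms; a = 3.890 × 10^-8 cm.
M = ρ·N_A·a³/Z = 12.0 × 6.022 × 10²³ × 5.886 × 10^-23 / 4 = 106 g/mol.

106 g/mol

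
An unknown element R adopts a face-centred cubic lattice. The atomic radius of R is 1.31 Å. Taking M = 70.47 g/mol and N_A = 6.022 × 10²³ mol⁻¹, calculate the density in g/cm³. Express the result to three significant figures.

9.20 g/cm³

In an FCC lattice, atoms touch along the face diagonal, so √2·a = 4r, giving a = 3.705 Å = 3.705 × 10^-8 cm.
With Z = 4, ρ = Z·M/(N_A·a³) = 4 × 70.47 / (6.022 × 10²³ × 5.087 × 10^-23) = 9.202 g/cm³.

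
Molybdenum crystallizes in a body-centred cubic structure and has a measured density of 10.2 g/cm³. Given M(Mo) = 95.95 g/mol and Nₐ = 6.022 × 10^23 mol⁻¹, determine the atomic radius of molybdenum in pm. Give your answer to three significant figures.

For a BCC cell (Z = 2), a³ = Z·M/(N_A·ρ) = 2 × 95.95 / (6.022 × 10²³ × 10.20) = 3.124 × 10^-23 cm³, so a = 3.150 × 10^-8 cm = 315.0 pm.
Atoms touch along the body diagonal, so √3·a = 4r, so r = 0.4330 × a = 136 pm.

136 pm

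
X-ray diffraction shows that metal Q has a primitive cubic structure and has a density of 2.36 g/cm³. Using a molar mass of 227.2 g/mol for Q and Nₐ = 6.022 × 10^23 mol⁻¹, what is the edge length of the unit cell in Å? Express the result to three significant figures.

5.43 Å

With Z = 1 atom per simple cubic cell, a³ = Z·M/(N_A·ρ) = 1 × 227.2 / (6.022 × 10²³ × 2.360 g/cm³) = 1.599 × 10^-22 cm³.
a = (1.599 × 10^-22)^(1/3) = 5.427 × 10^-8 cm = 5.43 Å.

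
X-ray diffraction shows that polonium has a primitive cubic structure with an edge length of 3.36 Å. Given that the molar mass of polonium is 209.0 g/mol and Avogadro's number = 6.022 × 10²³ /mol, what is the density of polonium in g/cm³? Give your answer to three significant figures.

9.15 g/cm³

A simple cubic unit cell contains Z = 1 atom.
Cell volume: a³ = (3.36 Å)³ = (3.360 × 10^-8 cm)³ = 3.793 × 10^-23 cm³.
ρ = Z·M/(N_A·a³) = 1 × 209.0 / (6.022 × 10²³ × 3.793 × 10^-23) = 9.149 g/cm³.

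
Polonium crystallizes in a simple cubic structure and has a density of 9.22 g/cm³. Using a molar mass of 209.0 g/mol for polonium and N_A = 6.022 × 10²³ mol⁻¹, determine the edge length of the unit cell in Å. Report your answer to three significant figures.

With Z = 1 atom per simple cubic cell, a³ = Z·M/(N_A·ρ) = 1 × 209.0 / (6.022 × 10²³ × 9.220 g/cm³) = 3.764 × 10^-23 cm³.
a = (3.764 × 10^-23)^(1/3) = 3.351 × 10^-8 cm = 3.35 Å.

3.35 Å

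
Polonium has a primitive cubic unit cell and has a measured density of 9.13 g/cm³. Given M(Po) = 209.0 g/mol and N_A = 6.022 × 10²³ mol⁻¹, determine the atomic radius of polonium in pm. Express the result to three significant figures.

168 pm

For a simple cubic cell (Z = 1), a³ = Z·M/(N_A·ρ) = 1 × 209.0 / (6.022 × 10²³ × 9.130) = 3.801 × 10^-23 cm³, so a = 3.362 × 10^-8 cm = 336.2 pm.
Atoms touch along the cell edge, so a = 2r, so r = 0.5000 × a = 168 pm.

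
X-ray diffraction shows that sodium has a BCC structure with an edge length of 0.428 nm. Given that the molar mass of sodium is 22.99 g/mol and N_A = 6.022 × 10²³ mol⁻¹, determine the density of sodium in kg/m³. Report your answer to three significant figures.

A BCC unit cell contains Z = 2 atoms.
Cell volume: a³ = (0.428 nm)³ = (4.280 × 10^-8 cm)³ = 7.840 × 10^-23 cm³.
ρ = Z·M/(N_A·a³) = 2 × 22.99 / (6.022 × 10²³ × 7.840 × 10^-23) = 0.9739 g/cm³ = 974 kg/m³.

974 kg/m³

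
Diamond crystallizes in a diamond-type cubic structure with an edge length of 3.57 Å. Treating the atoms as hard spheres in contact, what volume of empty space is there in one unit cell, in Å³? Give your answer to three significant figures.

30.0 Å³

In a diamond cubic lattice nearest neighbors lie along the body diagonal with √3·a = 8r, so r = 0.2165a = 0.7729 Å.
V_cell = a³ = 45.50 Å³; V_atoms = 8 × (4/3)πr³ = 15.47 Å³.
Empty space = 45.50 − 15.47 = 30.0 Å³.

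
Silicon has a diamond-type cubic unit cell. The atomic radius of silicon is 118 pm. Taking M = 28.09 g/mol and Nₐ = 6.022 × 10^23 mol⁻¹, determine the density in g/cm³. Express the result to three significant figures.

2.30 g/cm³

In a diamond cubic lattice, nearest neighbors lie along the body diagonal with √3·a = 8r, giving a = 545.0 pm = 5.450 × 10^-8 cm.
With Z = 8, ρ = Z·M/(N_A·a³) = 8 × 28.09 / (6.022 × 10²³ × 1.619 × 10^-22) = 2.305 g/cm³.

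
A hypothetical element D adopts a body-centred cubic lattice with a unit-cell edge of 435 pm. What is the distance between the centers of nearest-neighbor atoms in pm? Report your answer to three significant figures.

377 pm

In a BCC structure, atoms touch along the body diagonal, so √3·a = 4r; the nearest-neighbor distance equals 2r = 0.8660·a.
d = 0.8660 × 435 = 377 pm.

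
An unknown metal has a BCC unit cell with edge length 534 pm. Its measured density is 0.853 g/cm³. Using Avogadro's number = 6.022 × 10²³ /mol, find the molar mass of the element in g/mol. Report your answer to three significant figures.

39.1 g/mol

A BCC cell has Z = 2 atoms; a = 5.340 × 10^-8 cm.
M = ρ·N_A·a³/Z = 0.853 × 6.022 × 10²³ × 1.523 × 10^-22 / 2 = 39.1 g/mol.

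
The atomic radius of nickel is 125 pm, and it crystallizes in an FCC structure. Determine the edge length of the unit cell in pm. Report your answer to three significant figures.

354 pm

In an FCC lattice, atoms touch along the face diagonal, so √2·a = 4r.
a = 4r/√2 = 4 × 125 / 1.4142 = 354 pm.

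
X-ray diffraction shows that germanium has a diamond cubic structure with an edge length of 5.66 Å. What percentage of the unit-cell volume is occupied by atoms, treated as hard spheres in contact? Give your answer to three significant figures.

In a diamond cubic lattice nearest neighbors lie along the body diagonal with √3·a = 8r, so r = 0.2165a = 1.225 Å.
Packing fraction = Z·(4/3)πr³ / a³ = 8 × (4/3)π × (1.225)³ / (5.66)³ = 0.3401 = 34.0%.

34.0%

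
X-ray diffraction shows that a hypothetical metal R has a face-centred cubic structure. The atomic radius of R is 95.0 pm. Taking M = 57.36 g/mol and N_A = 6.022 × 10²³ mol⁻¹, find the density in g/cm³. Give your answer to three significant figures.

19.6 g/cm³

In an FCC lattice, atoms touch along the face diagonal, so √2·a = 4r, giving a = 268.7 pm = 2.687 × 10^-8 cm.
With Z = 4, ρ = Z·M/(N_A·a³) = 4 × 57.36 / (6.022 × 10²³ × 1.940 × 10^-23) = 19.64 g/cm³.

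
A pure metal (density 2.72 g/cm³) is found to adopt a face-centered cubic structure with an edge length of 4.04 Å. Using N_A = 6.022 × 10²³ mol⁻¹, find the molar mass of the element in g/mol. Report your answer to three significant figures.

27.0 g/mol

An FCC cell has Z = 4 atoms; a = 4.040 × 10^-8 cm.
M = ρ·N_A·a³/Z = 2.72 × 6.022 × 10²³ × 6.594 × 10^-23 / 4 = 27.0 g/mol.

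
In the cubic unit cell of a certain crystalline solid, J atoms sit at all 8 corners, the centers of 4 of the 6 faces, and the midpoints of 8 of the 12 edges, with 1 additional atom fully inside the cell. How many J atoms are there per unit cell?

Corner atoms are shared by 8 cells (1/8 each), face atoms by 2 (1/2 each), edge atoms by 4 (1/4 each), interior atoms are unshared.
Net atoms = 8 × 1/8 + 4 × 1/2 + 8 × 1/4 + 1 = 1 + 2 + 2 + 1 = 6.

6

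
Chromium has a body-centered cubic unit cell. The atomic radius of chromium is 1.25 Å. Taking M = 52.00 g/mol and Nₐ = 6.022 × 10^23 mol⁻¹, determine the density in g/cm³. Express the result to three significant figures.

7.18 g/cm³

In a BCC lattice, atoms touch along the body diagonal, so √3·a = 4r, giving a = 2.887 Å = 2.887 × 10^-8 cm.
With Z = 2, ρ = Z·M/(N_A·a³) = 2 × 52.00 / (6.022 × 10²³ × 2.406 × 10^-23) = 7.179 g/cm³.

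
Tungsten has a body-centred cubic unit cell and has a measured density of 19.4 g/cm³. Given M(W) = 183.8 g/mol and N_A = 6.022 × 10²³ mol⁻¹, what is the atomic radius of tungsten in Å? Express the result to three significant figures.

1.37 Å

For a BCC cell (Z = 2), a³ = Z·M/(N_A·ρ) = 2 × 183.8 / (6.022 × 10²³ × 19.40) = 3.147 × 10^-23 cm³, so a = 3.157 × 10^-8 cm = 3.157 Å.
Atoms touch along the body diagonal, so √3·a = 4r, so r = 0.4330 × a = 1.37 Å.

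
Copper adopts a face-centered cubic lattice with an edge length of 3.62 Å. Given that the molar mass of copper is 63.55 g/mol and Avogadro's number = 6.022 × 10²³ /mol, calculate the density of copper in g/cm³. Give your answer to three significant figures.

8.90 g/cm³

An FCC unit cell contains Z = 4 atoms.
Cell volume: a³ = (3.62 Å)³ = (3.620 × 10^-8 cm)³ = 4.744 × 10^-23 cm³.
ρ = Z·M/(N_A·a³) = 4 × 63.55 / (6.022 × 10²³ × 4.744 × 10^-23) = 8.898 g/cm³.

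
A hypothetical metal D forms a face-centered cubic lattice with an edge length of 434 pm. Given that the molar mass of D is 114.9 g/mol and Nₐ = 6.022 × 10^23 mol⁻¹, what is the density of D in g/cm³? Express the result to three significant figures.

An FCC unit cell contains Z = 4 atoms.
Cell volume: a³ = (434 pm)³ = (4.340 × 10^-8 cm)³ = 8.175 × 10^-23 cm³.
ρ = Z·M/(N_A·a³) = 4 × 114.9 / (6.022 × 10²³ × 8.175 × 10^-23) = 9.336 g/cm³.

9.34 g/cm³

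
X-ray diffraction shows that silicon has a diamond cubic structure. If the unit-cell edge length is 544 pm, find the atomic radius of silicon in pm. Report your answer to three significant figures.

118 pm

In a diamond cubic lattice, nearest neighbors lie along the body diagonal with √3·a = 8r.
r = √3·a/8 = 1.7321 × 544 / 8 = 118 pm.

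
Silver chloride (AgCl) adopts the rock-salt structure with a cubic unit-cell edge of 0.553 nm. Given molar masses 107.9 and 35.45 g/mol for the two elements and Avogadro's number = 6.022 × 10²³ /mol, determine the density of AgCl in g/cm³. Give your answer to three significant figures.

The rock-salt structure contains Z = 4 formula units per cell; M(AgCl) = 107.9 + 35.45 = 143.35 g/mol.
a³ = (5.530 × 10^-8 cm)³ = 1.691 × 10^-22 cm³.
ρ = 4 × 143.35 / (6.022 × 10²³ × 1.691 × 10^-22) = 5.630 g/cm³.

5.63 g/cm³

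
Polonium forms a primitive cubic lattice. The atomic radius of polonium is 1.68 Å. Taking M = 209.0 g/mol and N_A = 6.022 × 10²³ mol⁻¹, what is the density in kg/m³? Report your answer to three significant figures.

9150 kg/m³

In a simple cubic lattice, atoms touch along the cell edge, so a = 2r, giving a = 3.360 Å = 3.360 × 10^-8 cm.
With Z = 1, ρ = Z·M/(N_A·a³) = 1 × 209.0 / (6.022 × 10²³ × 3.793 × 10^-23) = 9.149 g/cm³ = 9150 kg/m³.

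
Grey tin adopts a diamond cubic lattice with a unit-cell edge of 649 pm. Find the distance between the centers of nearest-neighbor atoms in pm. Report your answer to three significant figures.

281 pm

In a diamond cubic structure, nearest neighbors lie along the body diagonal with √3·a = 8r; the nearest-neighbor distance equals 2r = 0.4330·a.
d = 0.4330 × 649 = 281 pm.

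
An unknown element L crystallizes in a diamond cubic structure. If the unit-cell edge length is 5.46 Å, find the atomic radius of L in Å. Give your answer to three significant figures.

1.18 Å

In a diamond cubic lattice, nearest neighbors lie along the body diagonal with √3·a = 8r.
r = √3·a/8 = 1.7321 × 5.46 / 8 = 1.18 Å.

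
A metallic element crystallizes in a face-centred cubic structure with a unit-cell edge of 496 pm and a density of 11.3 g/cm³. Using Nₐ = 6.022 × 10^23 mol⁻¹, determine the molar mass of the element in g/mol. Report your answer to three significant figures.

An FCC cell has Z = 4 atoms; a = 4.960 × 10^-8 cm.
M = ρ·N_A·a³/Z = 11.3 × 6.022 × 10²³ × 1.220 × 10^-22 / 4 = 208 g/mol.

208 g/mol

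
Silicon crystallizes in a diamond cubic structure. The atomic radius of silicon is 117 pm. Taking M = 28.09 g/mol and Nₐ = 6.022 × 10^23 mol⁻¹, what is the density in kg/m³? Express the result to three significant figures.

In a diamond cubic lattice, nearest neighbors lie along the body diagonal with √3·a = 8r, giving a = 540.4 pm = 5.404 × 10^-8 cm.
With Z = 8, ρ = Z·M/(N_A·a³) = 8 × 28.09 / (6.022 × 10²³ × 1.578 × 10^-22) = 2.365 g/cm³ = 2360 kg/m³.

2360 kg/m³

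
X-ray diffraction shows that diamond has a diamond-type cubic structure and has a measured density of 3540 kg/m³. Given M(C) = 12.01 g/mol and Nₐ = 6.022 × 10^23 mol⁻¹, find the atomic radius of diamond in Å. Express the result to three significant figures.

0.770 Å

For a diamond cubic cell (Z = 8), a³ = Z·M/(N_A·ρ) = 8 × 12.01 / (6.022 × 10²³ × 3.540) = 4.507 × 10^-23 cm³, so a = 3.559 × 10^-8 cm = 3.559 Å.
Nearest neighbors lie along the body diagonal with √3·a = 8r, so r = 0.2165 × a = 0.770 Å.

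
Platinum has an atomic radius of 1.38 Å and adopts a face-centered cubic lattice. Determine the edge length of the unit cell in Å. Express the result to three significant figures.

In an FCC lattice, atoms touch along the face diagonal, so √2·a = 4r.
a = 4r/√2 = 4 × 1.38 / 1.4142 = 3.90 Å.

3.90 Å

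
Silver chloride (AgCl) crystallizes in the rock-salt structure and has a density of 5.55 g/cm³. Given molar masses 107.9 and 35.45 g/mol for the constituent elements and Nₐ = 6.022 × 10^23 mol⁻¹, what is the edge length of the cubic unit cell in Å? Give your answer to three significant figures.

M(AgCl) = 143.35 g/mol; Z = 4 formula units per cell.
a³ = Z·M/(N_A·ρ) = 4 × 143.35 / (6.022 × 10²³ × 5.55) = 1.716 × 10^-22 cm³, so a = 5.557 × 10^-8 cm = 5.56 Å.

5.56 Å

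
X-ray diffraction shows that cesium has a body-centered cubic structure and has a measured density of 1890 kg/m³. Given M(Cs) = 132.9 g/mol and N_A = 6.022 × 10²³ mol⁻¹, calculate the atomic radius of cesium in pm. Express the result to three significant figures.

For a BCC cell (Z = 2), a³ = Z·M/(N_A·ρ) = 2 × 132.9 / (6.022 × 10²³ × 1.890) = 2.335 × 10^-22 cm³, so a = 6.158 × 10^-8 cm = 615.8 pm.
Atoms touch along the body diagonal, so √3·a = 4r, so r = 0.4330 × a = 267 pm.

267 pm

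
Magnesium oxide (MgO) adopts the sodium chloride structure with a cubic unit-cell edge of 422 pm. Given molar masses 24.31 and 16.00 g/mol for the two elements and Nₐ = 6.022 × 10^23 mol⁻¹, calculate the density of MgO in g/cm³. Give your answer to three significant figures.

The sodium chloride structure contains Z = 4 formula units per cell; M(MgO) = 24.31 + 16.00 = 40.31 g/mol.
a³ = (4.220 × 10^-8 cm)³ = 7.515 × 10^-23 cm³.
ρ = 4 × 40.31 / (6.022 × 10²³ × 7.515 × 10^-23) = 3.563 g/cm³.

3.56 g/cm³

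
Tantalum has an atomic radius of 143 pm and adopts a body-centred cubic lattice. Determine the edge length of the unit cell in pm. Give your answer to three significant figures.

In a BCC lattice, atoms touch along the body diagonal, so √3·a = 4r.
a = 4r/√3 = 4 × 143 / 1.7321 = 330 pm.

330 pm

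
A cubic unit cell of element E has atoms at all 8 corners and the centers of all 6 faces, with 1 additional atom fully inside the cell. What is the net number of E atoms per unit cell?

5

Corner atoms are shared by 8 cells (1/8 each), face atoms by 2 (1/2 each), interior atoms are unshared.
Net atoms = 8 × 1/8 + 6 × 1/2 + 1 = 1 + 3 + 1 = 5.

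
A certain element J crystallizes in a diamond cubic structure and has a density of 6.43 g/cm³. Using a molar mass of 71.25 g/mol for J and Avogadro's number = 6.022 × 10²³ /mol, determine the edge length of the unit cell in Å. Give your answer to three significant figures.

With Z = 8 atoms per diamond cubic cell, a³ = Z·M/(N_A·ρ) = 8 × 71.25 / (6.022 × 10²³ × 6.430 g/cm³) = 1.472 × 10^-22 cm³.
a = (1.472 × 10^-22)^(1/3) = 5.280 × 10^-8 cm = 5.28 Å.

5.28 Å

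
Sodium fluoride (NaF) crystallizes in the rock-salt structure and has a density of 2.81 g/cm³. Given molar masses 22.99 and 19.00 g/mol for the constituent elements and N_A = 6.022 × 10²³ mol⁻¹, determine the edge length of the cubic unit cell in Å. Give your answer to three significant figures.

M(NaF) = 41.99 g/mol; Z = 4 formula units per cell.
a³ = Z·M/(N_A·ρ) = 4 × 41.99 / (6.022 × 10²³ × 2.81) = 9.926 × 10^-23 cm³, so a = 4.630 × 10^-8 cm = 4.63 Å.

4.63 Å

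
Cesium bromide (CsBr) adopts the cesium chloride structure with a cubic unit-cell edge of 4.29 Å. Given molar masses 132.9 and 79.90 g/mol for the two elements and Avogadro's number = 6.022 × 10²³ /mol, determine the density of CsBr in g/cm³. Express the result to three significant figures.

4.48 g/cm³

The cesium chloride structure contains Z = 1 formula unit per cell; M(CsBr) = 132.9 + 79.90 = 212.8 g/mol.
a³ = (4.290 × 10^-8 cm)³ = 7.895 × 10^-23 cm³.
ρ = 1 × 212.8 / (6.022 × 10²³ × 7.895 × 10^-23) = 4.476 g/cm³.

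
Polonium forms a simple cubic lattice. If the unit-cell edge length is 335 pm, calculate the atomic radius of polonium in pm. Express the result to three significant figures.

168 pm

In a simple cubic lattice, atoms touch along the cell edge, so a = 2r.
r = a/2 = 335/2 = 168 pm.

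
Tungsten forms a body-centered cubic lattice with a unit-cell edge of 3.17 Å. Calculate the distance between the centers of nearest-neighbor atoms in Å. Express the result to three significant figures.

In a BCC structure, atoms touch along the body diagonal, so √3·a = 4r; the nearest-neighbor distance equals 2r = 0.8660·a.
d = 0.8660 × 3.17 = 2.75 Å.

2.75 Å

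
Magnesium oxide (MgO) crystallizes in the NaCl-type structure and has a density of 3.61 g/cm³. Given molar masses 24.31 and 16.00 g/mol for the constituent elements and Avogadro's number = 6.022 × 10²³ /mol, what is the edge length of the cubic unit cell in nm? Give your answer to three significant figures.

0.420 nm

M(MgO) = 40.31 g/mol; Z = 4 formula units per cell.
a³ = Z·M/(N_A·ρ) = 4 × 40.31 / (6.022 × 10²³ × 3.61) = 7.417 × 10^-23 cm³, so a = 4.202 × 10^-8 cm = 0.420 nm.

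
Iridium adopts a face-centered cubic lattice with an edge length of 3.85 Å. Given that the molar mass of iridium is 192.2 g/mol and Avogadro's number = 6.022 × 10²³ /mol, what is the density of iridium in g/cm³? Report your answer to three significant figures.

An FCC unit cell contains Z = 4 atoms.
Cell volume: a³ = (3.85 Å)³ = (3.850 × 10^-8 cm)³ = 5.707 × 10^-23 cm³.
ρ = Z·M/(N_A·a³) = 4 × 192.2 / (6.022 × 10²³ × 5.707 × 10^-23) = 22.37 g/cm³.

22.4 g/cm³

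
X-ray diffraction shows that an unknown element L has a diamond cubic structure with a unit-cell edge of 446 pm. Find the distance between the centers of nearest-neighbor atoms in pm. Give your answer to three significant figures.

In a diamond cubic structure, nearest neighbors lie along the body diagonal with √3·a = 8r; the nearest-neighbor distance equals 2r = 0.4330·a.
d = 0.4330 × 446 = 193 pm.

193 pm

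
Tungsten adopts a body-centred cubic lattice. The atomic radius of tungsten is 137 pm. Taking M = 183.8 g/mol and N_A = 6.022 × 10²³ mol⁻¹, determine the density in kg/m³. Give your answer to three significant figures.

In a BCC lattice, atoms touch along the body diagonal, so √3·a = 4r, giving a = 316.4 pm = 3.164 × 10^-8 cm.
With Z = 2, ρ = Z·M/(N_A·a³) = 2 × 183.8 / (6.022 × 10²³ × 3.167 × 10^-23) = 19.27 g/cm³ = 19300 kg/m³.

19300 kg/m³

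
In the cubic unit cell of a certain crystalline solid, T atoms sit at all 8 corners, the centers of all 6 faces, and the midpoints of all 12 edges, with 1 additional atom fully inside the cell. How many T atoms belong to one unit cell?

8

Corner atoms are shared by 8 cells (1/8 each), face atoms by 2 (1/2 each), edge atoms by 4 (1/4 each), interior atoms are unshared.
Net atoms = 8 × 1/8 + 6 × 1/2 + 12 × 1/4 + 1 = 1 + 3 + 3 + 1 = 8.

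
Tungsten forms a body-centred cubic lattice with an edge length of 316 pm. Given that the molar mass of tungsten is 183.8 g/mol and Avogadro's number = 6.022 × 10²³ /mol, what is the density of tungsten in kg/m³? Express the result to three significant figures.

A BCC unit cell contains Z = 2 atoms.
Cell volume: a³ = (316 pm)³ = (3.160 × 10^-8 cm)³ = 3.155 × 10^-23 cm³.
ρ = Z·M/(N_A·a³) = 2 × 183.8 / (6.022 × 10²³ × 3.155 × 10^-23) = 19.35 g/cm³ = 19300 kg/m³.

19300 kg/m³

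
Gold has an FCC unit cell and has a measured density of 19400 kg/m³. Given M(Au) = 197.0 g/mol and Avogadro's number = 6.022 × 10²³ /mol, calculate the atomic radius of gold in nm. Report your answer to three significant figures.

For an FCC cell (Z = 4), a³ = Z·M/(N_A·ρ) = 4 × 197.0 / (6.022 × 10²³ × 19.40) = 6.745 × 10^-23 cm³, so a = 4.071 × 10^-8 cm = 0.4071 nm.
Atoms touch along the face diagonal, so √2·a = 4r, so r = 0.3536 × a = 0.144 nm.

0.144 nm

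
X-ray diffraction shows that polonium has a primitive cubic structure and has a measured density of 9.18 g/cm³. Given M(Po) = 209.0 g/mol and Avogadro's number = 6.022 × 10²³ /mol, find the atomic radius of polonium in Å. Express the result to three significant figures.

For a simple cubic cell (Z = 1), a³ = Z·M/(N_A·ρ) = 1 × 209.0 / (6.022 × 10²³ × 9.180) = 3.781 × 10^-23 cm³, so a = 3.356 × 10^-8 cm = 3.356 Å.
Atoms touch along the cell edge, so a = 2r, so r = 0.5000 × a = 1.68 Å.

1.68 Å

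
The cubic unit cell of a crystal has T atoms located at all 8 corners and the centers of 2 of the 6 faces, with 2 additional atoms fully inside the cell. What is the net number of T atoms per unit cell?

Corner atoms are shared by 8 cells (1/8 each), face atoms by 2 (1/2 each), interior atoms are unshared.
Net atoms = 8 × 1/8 + 2 × 1/2 + 2 = 1 + 1 + 2 = 4.

4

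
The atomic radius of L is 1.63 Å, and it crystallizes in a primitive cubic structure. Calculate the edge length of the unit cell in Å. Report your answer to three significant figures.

In a simple cubic lattice, atoms touch along the cell edge, so a = 2r.
a = 2r = 2 × 1.63 = 3.26 Å.

3.26 Å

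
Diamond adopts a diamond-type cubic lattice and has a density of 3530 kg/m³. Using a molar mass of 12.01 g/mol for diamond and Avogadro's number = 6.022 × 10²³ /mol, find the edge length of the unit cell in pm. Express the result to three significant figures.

356 pm

With Z = 8 atoms per diamond cubic cell, a³ = Z·M/(N_A·ρ) = 8 × 12.01 / (6.022 × 10²³ × 3.530 g/cm³) = 4.520 × 10^-23 cm³.
a = (4.520 × 10^-23)^(1/3) = 3.562 × 10^-8 cm = 356 pm.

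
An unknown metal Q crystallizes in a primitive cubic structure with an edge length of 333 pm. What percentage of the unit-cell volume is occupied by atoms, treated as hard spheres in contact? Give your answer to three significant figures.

52.4%

In a simple cubic lattice atoms touch along the cell edge, so a = 2r, so r = 0.5000a = 166.5 pm.
Packing fraction = Z·(4/3)πr³ / a³ = 1 × (4/3)π × (166.5)³ / (333)³ = 0.5236 = 52.4%.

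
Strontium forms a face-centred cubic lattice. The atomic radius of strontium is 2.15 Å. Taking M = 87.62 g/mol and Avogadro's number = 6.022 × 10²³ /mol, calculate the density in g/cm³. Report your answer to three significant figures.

In an FCC lattice, atoms touch along the face diagonal, so √2·a = 4r, giving a = 6.081 Å = 6.081 × 10^-8 cm.
With Z = 4, ρ = Z·M/(N_A·a³) = 4 × 87.62 / (6.022 × 10²³ × 2.249 × 10^-22) = 2.588 g/cm³.

2.59 g/cm³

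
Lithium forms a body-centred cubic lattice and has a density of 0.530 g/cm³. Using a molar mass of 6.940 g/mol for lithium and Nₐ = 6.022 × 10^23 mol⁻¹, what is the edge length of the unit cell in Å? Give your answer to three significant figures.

With Z = 2 atoms per BCC cell, a³ = Z·M/(N_A·ρ) = 2 × 6.940 / (6.022 × 10²³ × 0.5300 g/cm³) = 4.349 × 10^-23 cm³.
a = (4.349 × 10^-23)^(1/3) = 3.517 × 10^-8 cm = 3.52 Å.

3.52 Å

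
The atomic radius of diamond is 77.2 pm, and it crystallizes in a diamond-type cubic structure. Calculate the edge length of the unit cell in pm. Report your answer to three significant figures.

357 pm

In a diamond cubic lattice, nearest neighbors lie along the body diagonal with √3·a = 8r.
a = 8r/√3 = 8 × 77.2 / 1.7321 = 357 pm.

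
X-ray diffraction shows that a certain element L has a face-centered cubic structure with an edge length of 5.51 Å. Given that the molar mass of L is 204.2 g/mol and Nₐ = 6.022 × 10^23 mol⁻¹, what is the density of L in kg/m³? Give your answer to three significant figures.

8110 kg/m³

An FCC unit cell contains Z = 4 atoms.
Cell volume: a³ = (5.51 Å)³ = (5.510 × 10^-8 cm)³ = 1.673 × 10^-22 cm³.
ρ = Z·M/(N_A·a³) = 4 × 204.2 / (6.022 × 10²³ × 1.673 × 10^-22) = 8.108 g/cm³ = 8110 kg/m³.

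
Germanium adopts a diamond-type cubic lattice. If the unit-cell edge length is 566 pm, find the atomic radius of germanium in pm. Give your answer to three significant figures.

123 pm

In a diamond cubic lattice, nearest neighbors lie along the body diagonal with √3·a = 8r.
r = √3·a/8 = 1.7321 × 566 / 8 = 123 pm.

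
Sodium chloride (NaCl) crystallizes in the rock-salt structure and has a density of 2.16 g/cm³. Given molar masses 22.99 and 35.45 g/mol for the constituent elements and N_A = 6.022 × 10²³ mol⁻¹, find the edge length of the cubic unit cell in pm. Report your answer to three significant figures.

M(NaCl) = 58.44 g/mol; Z = 4 formula units per cell.
a³ = Z·M/(N_A·ρ) = 4 × 58.44 / (6.022 × 10²³ × 2.16) = 1.797 × 10^-22 cm³, so a = 5.643 × 10^-8 cm = 564 pm.

564 pm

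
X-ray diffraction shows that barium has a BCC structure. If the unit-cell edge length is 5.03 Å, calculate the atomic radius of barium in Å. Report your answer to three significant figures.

2.18 Å

In a BCC lattice, atoms touch along the body diagonal, so √3·a = 4r.
r = √3·a/4 = 1.7321 × 5.03 / 4 = 2.18 Å.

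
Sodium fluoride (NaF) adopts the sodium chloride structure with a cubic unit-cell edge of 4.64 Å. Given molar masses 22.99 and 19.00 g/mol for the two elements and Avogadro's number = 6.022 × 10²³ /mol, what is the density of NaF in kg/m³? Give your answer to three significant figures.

2790 kg/m³

The sodium chloride structure contains Z = 4 formula units per cell; M(NaF) = 22.99 + 19.00 = 41.99 g/mol.
a³ = (4.640 × 10^-8 cm)³ = 9.990 × 10^-23 cm³.
ρ = 4 × 41.99 / (6.022 × 10²³ × 9.990 × 10^-23) = 2.792 g/cm³ = 2790 kg/m³.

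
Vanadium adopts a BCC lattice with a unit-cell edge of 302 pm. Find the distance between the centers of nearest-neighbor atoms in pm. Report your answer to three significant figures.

262 pm

In a BCC structure, atoms touch along the body diagonal, so √3·a = 4r; the nearest-neighbor distance equals 2r = 0.8660·a.
d = 0.8660 × 302 = 262 pm.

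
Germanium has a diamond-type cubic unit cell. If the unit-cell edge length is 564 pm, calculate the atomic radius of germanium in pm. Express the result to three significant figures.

In a diamond cubic lattice, nearest neighbors lie along the body diagonal with √3·a = 8r.
r = √3·a/8 = 1.7321 × 564 / 8 = 122 pm.

122 pm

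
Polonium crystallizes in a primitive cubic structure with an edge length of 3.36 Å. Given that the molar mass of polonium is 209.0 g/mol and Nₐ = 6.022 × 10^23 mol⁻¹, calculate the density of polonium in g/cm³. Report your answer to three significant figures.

9.15 g/cm³

A simple cubic unit cell contains Z = 1 atom.
Cell volume: a³ = (3.36 Å)³ = (3.360 × 10^-8 cm)³ = 3.793 × 10^-23 cm³.
ρ = Z·M/(N_A·a³) = 1 × 209.0 / (6.022 × 10²³ × 3.793 × 10^-23) = 9.149 g/cm³.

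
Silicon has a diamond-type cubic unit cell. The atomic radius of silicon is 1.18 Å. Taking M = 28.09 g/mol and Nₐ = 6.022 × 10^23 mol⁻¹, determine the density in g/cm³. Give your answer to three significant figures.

2.30 g/cm³

In a diamond cubic lattice, nearest neighbors lie along the body diagonal with √3·a = 8r, giving a = 5.450 Å = 5.450 × 10^-8 cm.
With Z = 8, ρ = Z·M/(N_A·a³) = 8 × 28.09 / (6.022 × 10²³ × 1.619 × 10^-22) = 2.305 g/cm³.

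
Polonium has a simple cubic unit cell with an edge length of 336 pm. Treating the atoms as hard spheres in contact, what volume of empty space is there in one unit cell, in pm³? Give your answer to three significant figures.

In a simple cubic lattice atoms touch along the cell edge, so a = 2r, so r = 0.5000a = 168.0 pm.
V_cell = a³ = 3.793 × 10^7 pm³; V_atoms = 1 × (4/3)πr³ = 1.986 × 10^7 pm³.
Empty space = 3.793 × 10^7 − 1.986 × 10^7 = 1.81 × 10^7 pm³.

1.81 × 10^7 pm³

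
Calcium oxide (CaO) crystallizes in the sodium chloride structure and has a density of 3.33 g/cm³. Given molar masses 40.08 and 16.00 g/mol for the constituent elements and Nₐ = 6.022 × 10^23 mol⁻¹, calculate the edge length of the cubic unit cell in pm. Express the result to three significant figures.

482 pm

M(CaO) = 56.08 g/mol; Z = 4 formula units per cell.
a³ = Z·M/(N_A·ρ) = 4 × 56.08 / (6.022 × 10²³ × 3.33) = 1.119 × 10^-22 cm³, so a = 4.818 × 10^-8 cm = 482 pm.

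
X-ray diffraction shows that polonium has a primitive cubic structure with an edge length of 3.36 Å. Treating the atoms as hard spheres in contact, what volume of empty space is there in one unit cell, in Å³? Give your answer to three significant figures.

18.1 Å³

In a simple cubic lattice atoms touch along the cell edge, so a = 2r, so r = 0.5000a = 1.680 Å.
V_cell = a³ = 37.93 Å³; V_atoms = 1 × (4/3)πr³ = 19.86 Å³.
Empty space = 37.93 − 19.86 = 18.1 Å³.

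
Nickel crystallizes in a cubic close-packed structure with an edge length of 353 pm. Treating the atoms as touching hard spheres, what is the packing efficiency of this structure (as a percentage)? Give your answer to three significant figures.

74.0%

In an FCC lattice atoms touch along the face diagonal, so √2·a = 4r, so r = 0.3536a = 124.8 pm.
Packing fraction = Z·(4/3)πr³ / a³ = 4 × (4/3)π × (124.8)³ / (353)³ = 0.7405 = 74.0%.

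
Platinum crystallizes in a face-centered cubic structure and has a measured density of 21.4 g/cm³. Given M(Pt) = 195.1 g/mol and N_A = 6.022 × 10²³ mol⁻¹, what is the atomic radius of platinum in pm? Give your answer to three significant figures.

139 pm

For an FCC cell (Z = 4), a³ = Z·M/(N_A·ρ) = 4 × 195.1 / (6.022 × 10²³ × 21.40) = 6.056 × 10^-23 cm³, so a = 3.927 × 10^-8 cm = 392.7 pm.
Atoms touch along the face diagonal, so √2·a = 4r, so r = 0.3536 × a = 139 pm.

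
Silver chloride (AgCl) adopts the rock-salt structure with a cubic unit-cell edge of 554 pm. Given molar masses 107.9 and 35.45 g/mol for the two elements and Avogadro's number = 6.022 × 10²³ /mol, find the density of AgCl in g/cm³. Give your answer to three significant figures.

The rock-salt structure contains Z = 4 formula units per cell; M(AgCl) = 107.9 + 35.45 = 143.35 g/mol.
a³ = (5.540 × 10^-8 cm)³ = 1.700 × 10^-22 cm³.
ρ = 4 × 143.35 / (6.022 × 10²³ × 1.700 × 10^-22) = 5.600 g/cm³.

5.60 g/cm³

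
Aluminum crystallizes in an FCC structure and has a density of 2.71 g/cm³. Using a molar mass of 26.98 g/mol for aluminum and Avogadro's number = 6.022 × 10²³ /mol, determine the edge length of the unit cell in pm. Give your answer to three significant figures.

404 pm

With Z = 4 atoms per FCC cell, a³ = Z·M/(N_A·ρ) = 4 × 26.98 / (6.022 × 10²³ × 2.710 g/cm³) = 6.613 × 10^-23 cm³.
a = (6.613 × 10^-23)^(1/3) = 4.044 × 10^-8 cm = 404 pm.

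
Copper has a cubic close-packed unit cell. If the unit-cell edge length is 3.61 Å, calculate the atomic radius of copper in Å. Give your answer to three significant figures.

In an FCC lattice, atoms touch along the face diagonal, so √2·a = 4r.
r = √2·a/4 = 1.4142 × 3.61 / 4 = 1.28 Å.

1.28 Å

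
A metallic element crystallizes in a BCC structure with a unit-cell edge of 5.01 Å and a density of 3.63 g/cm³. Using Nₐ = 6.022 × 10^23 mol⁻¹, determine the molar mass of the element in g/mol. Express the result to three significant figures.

137 g/mol

A BCC cell has Z = 2 atoms; a = 5.010 × 10^-8 cm.
M = ρ·N_A·a³/Z = 3.63 × 6.022 × 10²³ × 1.258 × 10^-22 / 2 = 137 g/mol.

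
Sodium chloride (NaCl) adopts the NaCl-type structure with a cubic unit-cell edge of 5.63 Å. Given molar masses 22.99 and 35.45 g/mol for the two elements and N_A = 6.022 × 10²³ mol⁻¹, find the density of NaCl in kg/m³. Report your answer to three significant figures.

2180 kg/m³

The NaCl-type structure contains Z = 4 formula units per cell; M(NaCl) = 22.99 + 35.45 = 58.44 g/mol.
a³ = (5.630 × 10^-8 cm)³ = 1.785 × 10^-22 cm³.
ρ = 4 × 58.44 / (6.022 × 10²³ × 1.785 × 10^-22) = 2.175 g/cm³ = 2180 kg/m³.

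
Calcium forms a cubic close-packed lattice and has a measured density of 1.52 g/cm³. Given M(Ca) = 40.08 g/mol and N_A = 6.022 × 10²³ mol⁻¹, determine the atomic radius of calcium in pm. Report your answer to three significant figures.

For an FCC cell (Z = 4), a³ = Z·M/(N_A·ρ) = 4 × 40.08 / (6.022 × 10²³ × 1.520) = 1.751 × 10^-22 cm³, so a = 5.595 × 10^-8 cm = 559.5 pm.
Atoms touch along the face diagonal, so √2·a = 4r, so r = 0.3536 × a = 198 pm.

198 pm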